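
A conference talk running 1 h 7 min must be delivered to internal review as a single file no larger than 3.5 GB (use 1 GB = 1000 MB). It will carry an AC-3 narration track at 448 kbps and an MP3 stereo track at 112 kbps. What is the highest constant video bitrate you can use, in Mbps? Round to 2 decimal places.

6.41 Mbps

Budget: 3.5 GB = 28000.0 Mb.
1 h 7 min = 67 min = 4020 s
Total bitrate budget: 28000.0 Mb / 4020 s = 6.965 Mbps.
Audio total: 448 + 112 = 560 kbps = 0.560 Mbps.
Video: 6.965 − 0.560 = 6.405 Mbps.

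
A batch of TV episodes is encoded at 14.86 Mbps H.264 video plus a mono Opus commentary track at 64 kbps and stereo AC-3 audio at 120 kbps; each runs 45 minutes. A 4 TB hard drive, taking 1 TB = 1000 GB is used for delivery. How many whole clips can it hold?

787

45 min = 2700 s
Audio total: 64 + 120 = 184 kbps = 0.184 Mbps.
Total bitrate: 15.044 Mbps.
Per item: 15.044 Mbps × 2700 s = 40,619 Mb = 5,077 MB.
Capacity: 4 TB = 32,000,000 Mb; 787.81 items → 787 complete.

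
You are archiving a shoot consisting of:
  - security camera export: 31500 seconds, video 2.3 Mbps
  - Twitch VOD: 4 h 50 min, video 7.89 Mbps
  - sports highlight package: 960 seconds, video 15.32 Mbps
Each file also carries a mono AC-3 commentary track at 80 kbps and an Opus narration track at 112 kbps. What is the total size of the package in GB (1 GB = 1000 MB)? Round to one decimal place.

Audio total: 80 + 112 = 192 kbps = 0.192 Mbps.
security camera export: 2.492 Mbps × 31500 s = 78498.0 Mb
Twitch VOD: 8.082 Mbps × 17400 s = 140626.8 Mb
sports highlight package: 15.512 Mbps × 960 s = 14891.5 Mb
Total: 234016.3 Mb = 29252.0 MB.
= 29.25 GB.

29.3 GB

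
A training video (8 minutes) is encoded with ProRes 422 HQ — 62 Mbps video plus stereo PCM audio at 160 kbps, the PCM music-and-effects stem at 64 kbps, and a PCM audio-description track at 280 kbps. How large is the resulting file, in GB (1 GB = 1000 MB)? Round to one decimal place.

3.8 GB

8 min = 480 s
Audio total: 160 + 64 + 280 = 504 kbps = 0.504 Mbps.
Total bitrate: 62 + 0.504 = 62.504 Mbps.
Stream data: 62.504 Mbps × 480 s = 30001.9 Mb.
30,002 Mb ÷ 8 = 3,750 MB → 3.750 GB.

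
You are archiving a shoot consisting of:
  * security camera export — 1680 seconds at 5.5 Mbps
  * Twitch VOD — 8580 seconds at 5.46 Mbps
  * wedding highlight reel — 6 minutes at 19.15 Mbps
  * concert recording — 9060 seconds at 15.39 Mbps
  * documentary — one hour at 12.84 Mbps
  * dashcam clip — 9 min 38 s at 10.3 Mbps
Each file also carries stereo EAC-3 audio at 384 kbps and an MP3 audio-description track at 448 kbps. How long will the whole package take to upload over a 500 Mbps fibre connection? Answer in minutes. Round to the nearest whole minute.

9 minutes

Audio total: 384 + 448 = 832 kbps = 0.832 Mbps.
security camera export: 6.332 Mbps × 1680 s = 10637.8 Mb
Twitch VOD: 6.292 Mbps × 8580 s = 53985.4 Mb
wedding highlight reel: 19.982 Mbps × 360 s = 7193.5 Mb
concert recording: 16.222 Mbps × 9060 s = 146971.3 Mb
documentary: 13.672 Mbps × 3600 s = 49219.2 Mb
dashcam clip: 11.132 Mbps × 578 s = 6434.3 Mb
Total: 274441.5 Mb = 34305.2 MB.
At 500 Mbps: 274441.5 / 500 = 549 s ≈ 9.15 minutes.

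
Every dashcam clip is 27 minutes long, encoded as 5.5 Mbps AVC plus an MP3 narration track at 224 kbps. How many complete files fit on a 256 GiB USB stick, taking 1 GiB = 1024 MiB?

237

27 min = 1620 s
Audio: 224 kbps = 0.224 Mbps.
Total bitrate: 5.724 Mbps.
Per item: 5.724 Mbps × 1620 s = 9,273 Mb = 1,159 MB.
Capacity: 256 GiB = 2,199,023 Mb; 237.15 items → 237 complete.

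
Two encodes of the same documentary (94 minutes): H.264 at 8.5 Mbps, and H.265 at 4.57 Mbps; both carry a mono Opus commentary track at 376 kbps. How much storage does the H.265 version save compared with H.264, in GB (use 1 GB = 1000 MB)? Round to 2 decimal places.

2.77 GB

94 min = 5640 s
Audio: 376 kbps = 0.376 Mbps.
H.264: 8.876 Mbps × 5640 s = 50060.6 Mb = 6.258 GB.
H.265: 4.946 Mbps × 5640 s = 27895.4 Mb = 3.487 GB.
Saving: 6.258 − 3.487 = 2.771 GB.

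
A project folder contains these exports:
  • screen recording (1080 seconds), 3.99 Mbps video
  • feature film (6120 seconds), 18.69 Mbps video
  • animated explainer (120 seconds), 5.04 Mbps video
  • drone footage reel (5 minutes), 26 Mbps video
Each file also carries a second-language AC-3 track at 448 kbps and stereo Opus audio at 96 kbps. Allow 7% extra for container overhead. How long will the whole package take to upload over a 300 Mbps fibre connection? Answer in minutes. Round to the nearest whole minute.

8 minutes

Audio total: 448 + 96 = 544 kbps = 0.544 Mbps.
screen recording: 4.534 Mbps × 1080 s × 1.07 = 5239.5 Mb
feature film: 19.234 Mbps × 6120 s × 1.07 = 125951.9 Mb
animated explainer: 5.584 Mbps × 120 s × 1.07 = 717.0 Mb
drone footage reel: 26.544 Mbps × 300 s × 1.07 = 8520.6 Mb
Total: 140429.0 Mb = 17553.6 MB.
At 300 Mbps: 140429.0 / 300 = 468 s ≈ 7.8 minutes.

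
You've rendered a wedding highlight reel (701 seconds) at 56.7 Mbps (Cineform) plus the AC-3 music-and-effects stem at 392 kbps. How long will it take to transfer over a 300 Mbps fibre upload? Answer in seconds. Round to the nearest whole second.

133 seconds

Audio: 392 kbps = 0.392 Mbps.
Total bitrate: 57.092 Mbps.
File: 57.092 Mbps × 701 s = 40021.5 Mb.
At 300 Mbps: 40021.5 / 300 = 133.4 s ≈ 133 seconds.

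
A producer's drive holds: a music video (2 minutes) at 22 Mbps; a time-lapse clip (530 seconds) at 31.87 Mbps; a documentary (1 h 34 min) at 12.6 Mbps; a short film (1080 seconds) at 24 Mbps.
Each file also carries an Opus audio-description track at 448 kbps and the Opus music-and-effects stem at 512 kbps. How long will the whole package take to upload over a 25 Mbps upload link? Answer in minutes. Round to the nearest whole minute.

Audio total: 448 + 512 = 960 kbps = 0.960 Mbps.
music video: 22.960 Mbps × 120 s = 2755.2 Mb
time-lapse clip: 32.830 Mbps × 530 s = 17399.9 Mb
documentary: 13.560 Mbps × 5640 s = 76478.4 Mb
short film: 24.960 Mbps × 1080 s = 26956.8 Mb
Total: 123590.3 Mb = 15448.8 MB.
At 25 Mbps: 123590.3 / 25 = 4944 s ≈ 82.4 minutes.

82 minutes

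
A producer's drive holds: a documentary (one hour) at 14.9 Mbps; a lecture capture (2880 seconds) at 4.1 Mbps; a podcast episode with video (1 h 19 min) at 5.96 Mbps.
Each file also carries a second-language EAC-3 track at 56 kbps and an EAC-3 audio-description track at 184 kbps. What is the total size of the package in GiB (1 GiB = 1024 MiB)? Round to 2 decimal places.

Audio total: 56 + 184 = 240 kbps = 0.240 Mbps.
documentary: 15.140 Mbps × 3600 s = 54504.0 Mb
lecture capture: 4.340 Mbps × 2880 s = 12499.2 Mb
podcast episode with video: 6.200 Mbps × 4740 s = 29388.0 Mb
Total: 96391.2 Mb = 12048.9 MB.
= 11.22 GiB.

11.22 GiB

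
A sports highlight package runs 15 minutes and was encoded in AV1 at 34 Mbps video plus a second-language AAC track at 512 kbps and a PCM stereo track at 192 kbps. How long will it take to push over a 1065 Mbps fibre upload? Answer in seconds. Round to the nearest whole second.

15 min = 900 s
Audio total: 512 + 192 = 704 kbps = 0.704 Mbps.
Total bitrate: 34.704 Mbps.
File: 34.704 Mbps × 900 s = 31233.6 Mb.
At 1065 Mbps: 31233.6 / 1065 = 29.3 s ≈ 29.3 seconds.

29 seconds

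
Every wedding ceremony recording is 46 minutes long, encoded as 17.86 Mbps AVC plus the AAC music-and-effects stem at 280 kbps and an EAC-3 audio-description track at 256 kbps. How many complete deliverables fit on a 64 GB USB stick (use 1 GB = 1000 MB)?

46 min = 2760 s
Audio total: 280 + 256 = 536 kbps = 0.536 Mbps.
Total bitrate: 18.396 Mbps.
Per item: 18.396 Mbps × 2760 s = 50,773 Mb = 6,347 MB.
Capacity: 64 GB = 512,000 Mb; 10.08 items → 10 complete.

10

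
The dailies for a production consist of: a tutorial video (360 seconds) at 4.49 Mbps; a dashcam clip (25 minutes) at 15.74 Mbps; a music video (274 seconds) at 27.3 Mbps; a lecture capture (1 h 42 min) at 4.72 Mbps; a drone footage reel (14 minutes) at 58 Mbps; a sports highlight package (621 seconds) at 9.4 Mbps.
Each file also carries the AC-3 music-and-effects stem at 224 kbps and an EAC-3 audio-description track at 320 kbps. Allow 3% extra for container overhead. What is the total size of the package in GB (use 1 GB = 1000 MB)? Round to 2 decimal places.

15.63 GB

Audio total: 224 + 320 = 544 kbps = 0.544 Mbps.
tutorial video: 5.034 Mbps × 360 s × 1.03 = 1866.6 Mb
dashcam clip: 16.284 Mbps × 1500 s × 1.03 = 25158.8 Mb
music video: 27.844 Mbps × 274 s × 1.03 = 7858.1 Mb
lecture capture: 5.264 Mbps × 6120 s × 1.03 = 33182.2 Mb
drone footage reel: 58.544 Mbps × 840 s × 1.03 = 50652.3 Mb
sports highlight package: 9.944 Mbps × 621 s × 1.03 = 6360.5 Mb
Total: 125078.4 Mb = 15634.8 MB.
= 15.63 GB.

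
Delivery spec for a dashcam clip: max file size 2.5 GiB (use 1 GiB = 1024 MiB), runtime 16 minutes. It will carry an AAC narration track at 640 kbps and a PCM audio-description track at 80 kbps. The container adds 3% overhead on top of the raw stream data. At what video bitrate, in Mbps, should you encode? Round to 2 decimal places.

21.00 Mbps

Budget: 2.5 GiB = 21474.8 Mb.
Stream payload after overhead: 21474.8 / 1.03 = 20849.4 Mb.
16 min = 960 s
Total bitrate budget: 20849.4 Mb / 960 s = 21.718 Mbps.
Audio total: 640 + 80 = 720 kbps = 0.720 Mbps.
Video: 21.718 − 0.720 = 20.998 Mbps.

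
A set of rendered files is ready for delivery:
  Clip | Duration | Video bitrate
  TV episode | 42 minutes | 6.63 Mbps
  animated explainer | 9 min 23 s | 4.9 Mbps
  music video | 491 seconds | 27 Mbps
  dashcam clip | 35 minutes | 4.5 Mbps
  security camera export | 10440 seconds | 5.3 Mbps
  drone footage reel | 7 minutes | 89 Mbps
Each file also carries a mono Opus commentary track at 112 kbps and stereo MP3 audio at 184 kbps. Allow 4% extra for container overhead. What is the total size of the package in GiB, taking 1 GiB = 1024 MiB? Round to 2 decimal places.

16.92 GiB

Audio total: 112 + 184 = 296 kbps = 0.296 Mbps.
TV episode: 6.926 Mbps × 2520 s × 1.04 = 18151.7 Mb
animated explainer: 5.196 Mbps × 563 s × 1.04 = 3042.4 Mb
music video: 27.296 Mbps × 491 s × 1.04 = 13938.4 Mb
dashcam clip: 4.796 Mbps × 2100 s × 1.04 = 10474.5 Mb
security camera export: 5.596 Mbps × 10440 s × 1.04 = 60759.1 Mb
drone footage reel: 89.296 Mbps × 420 s × 1.04 = 39004.5 Mb
Total: 145370.5 Mb = 18171.3 MB.
= 16.92 GiB.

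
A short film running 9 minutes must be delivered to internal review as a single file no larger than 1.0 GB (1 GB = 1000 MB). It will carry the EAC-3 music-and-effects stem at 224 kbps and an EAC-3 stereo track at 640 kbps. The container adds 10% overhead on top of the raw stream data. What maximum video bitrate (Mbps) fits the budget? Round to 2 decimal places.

12.60 Mbps

Budget: 1.0 GB = 8000.0 Mb.
Stream payload after overhead: 8000.0 / 1.10 = 7272.7 Mb.
9 min = 540 s
Total bitrate budget: 7272.7 Mb / 540 s = 13.468 Mbps.
Audio total: 224 + 640 = 864 kbps = 0.864 Mbps.
Video: 13.468 − 0.864 = 12.604 Mbps.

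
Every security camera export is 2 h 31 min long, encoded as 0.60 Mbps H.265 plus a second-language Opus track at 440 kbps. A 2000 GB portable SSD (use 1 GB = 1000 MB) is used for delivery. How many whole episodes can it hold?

1698

2 h 31 min = 151 min = 9060 s
Audio: 440 kbps = 0.440 Mbps.
Total bitrate: 1.040 Mbps.
Per item: 1.040 Mbps × 9060 s = 9,422 Mb = 1,178 MB.
Capacity: 2000 GB = 16,000,000 Mb; 1698.08 items → 1698 complete.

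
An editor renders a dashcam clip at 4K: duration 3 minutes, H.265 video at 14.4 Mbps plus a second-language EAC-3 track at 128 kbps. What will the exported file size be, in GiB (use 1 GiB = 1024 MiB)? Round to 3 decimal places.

3 min = 180 s
Audio: 128 kbps = 0.128 Mbps.
Total bitrate: 14.4 + 0.128 = 14.528 Mbps.
Stream data: 14.528 Mbps × 180 s = 2615.0 Mb.
2,615 Mb = 326,880,000 bytes ÷ 1,073,741,824 = 0.3044 GiB.

0.304 GiB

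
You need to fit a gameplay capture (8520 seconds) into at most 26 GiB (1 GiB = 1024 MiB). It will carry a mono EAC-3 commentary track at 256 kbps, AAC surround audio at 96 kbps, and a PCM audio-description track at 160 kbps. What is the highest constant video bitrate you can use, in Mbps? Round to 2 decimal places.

Budget: 26 GiB = 223338.3 Mb.
Total bitrate budget: 223338.3 Mb / 8520 s = 26.213 Mbps.
Audio total: 256 + 96 + 160 = 512 kbps = 0.512 Mbps.
Video: 26.213 − 0.512 = 25.701 Mbps.

25.70 Mbps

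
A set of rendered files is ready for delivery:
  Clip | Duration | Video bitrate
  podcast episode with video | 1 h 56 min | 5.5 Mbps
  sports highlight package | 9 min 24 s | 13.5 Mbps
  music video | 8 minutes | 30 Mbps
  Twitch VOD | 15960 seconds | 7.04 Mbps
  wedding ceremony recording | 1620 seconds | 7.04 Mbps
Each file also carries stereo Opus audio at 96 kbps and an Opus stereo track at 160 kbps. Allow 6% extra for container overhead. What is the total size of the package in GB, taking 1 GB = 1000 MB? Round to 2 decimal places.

25.26 GB

Audio total: 96 + 160 = 256 kbps = 0.256 Mbps.
podcast episode with video: 5.756 Mbps × 6960 s × 1.06 = 42465.5 Mb
sports highlight package: 13.756 Mbps × 564 s × 1.06 = 8223.9 Mb
music video: 30.256 Mbps × 480 s × 1.06 = 15394.3 Mb
Twitch VOD: 7.296 Mbps × 15960 s × 1.06 = 123430.8 Mb
wedding ceremony recording: 7.296 Mbps × 1620 s × 1.06 = 12528.7 Mb
Total: 202043.1 Mb = 25255.4 MB.
= 25.26 GB.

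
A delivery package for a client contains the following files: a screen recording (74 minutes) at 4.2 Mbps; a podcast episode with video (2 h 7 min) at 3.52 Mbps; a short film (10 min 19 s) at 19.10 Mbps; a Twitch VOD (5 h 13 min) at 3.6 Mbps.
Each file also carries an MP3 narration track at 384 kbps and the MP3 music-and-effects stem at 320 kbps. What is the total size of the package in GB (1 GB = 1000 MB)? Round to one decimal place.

18.4 GB

Audio total: 384 + 320 = 704 kbps = 0.704 Mbps.
screen recording: 4.904 Mbps × 4440 s = 21773.8 Mb
podcast episode with video: 4.224 Mbps × 7620 s = 32186.9 Mb
short film: 19.804 Mbps × 619 s = 12258.7 Mb
Twitch VOD: 4.304 Mbps × 18780 s = 80829.1 Mb
Total: 147048.4 Mb = 18381.1 MB.
= 18.38 GB.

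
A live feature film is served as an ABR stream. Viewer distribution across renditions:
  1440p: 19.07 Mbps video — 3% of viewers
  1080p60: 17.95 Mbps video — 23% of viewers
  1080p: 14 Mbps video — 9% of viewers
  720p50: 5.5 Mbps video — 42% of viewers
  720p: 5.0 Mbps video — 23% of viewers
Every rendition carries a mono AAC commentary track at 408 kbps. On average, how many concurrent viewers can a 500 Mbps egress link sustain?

Audio: 408 kbps = 0.408 Mbps.
Average per-viewer bitrate: 0.03×19.478 + 0.23×18.358 + 0.09×14.408 + 0.42×5.908 + 0.23×5.408 = 9.829 Mbps.
500 Mbps = 500.0 Mbps; 500.0 / 9.829 = 50.87 → 50.

50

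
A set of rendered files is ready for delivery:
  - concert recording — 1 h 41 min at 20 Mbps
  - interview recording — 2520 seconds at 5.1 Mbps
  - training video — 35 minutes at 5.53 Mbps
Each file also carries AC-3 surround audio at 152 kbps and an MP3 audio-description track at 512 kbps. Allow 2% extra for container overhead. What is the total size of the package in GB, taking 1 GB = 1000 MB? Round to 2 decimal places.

19.48 GB

Audio total: 152 + 512 = 664 kbps = 0.664 Mbps.
concert recording: 20.664 Mbps × 6060 s × 1.02 = 127728.3 Mb
interview recording: 5.764 Mbps × 2520 s × 1.02 = 14815.8 Mb
training video: 6.194 Mbps × 2100 s × 1.02 = 13267.5 Mb
Total: 155811.7 Mb = 19476.5 MB.
= 19.48 GB.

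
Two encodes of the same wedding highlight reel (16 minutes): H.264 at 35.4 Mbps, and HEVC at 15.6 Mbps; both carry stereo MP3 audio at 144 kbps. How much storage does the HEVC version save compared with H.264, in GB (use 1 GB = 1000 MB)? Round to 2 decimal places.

2.38 GB

16 min = 960 s
Audio: 144 kbps = 0.144 Mbps.
H.264: 35.544 Mbps × 960 s = 34122.2 Mb = 4.265 GB.
HEVC: 15.744 Mbps × 960 s = 15114.2 Mb = 1.889 GB.
Saving: 4.265 − 1.889 = 2.376 GB.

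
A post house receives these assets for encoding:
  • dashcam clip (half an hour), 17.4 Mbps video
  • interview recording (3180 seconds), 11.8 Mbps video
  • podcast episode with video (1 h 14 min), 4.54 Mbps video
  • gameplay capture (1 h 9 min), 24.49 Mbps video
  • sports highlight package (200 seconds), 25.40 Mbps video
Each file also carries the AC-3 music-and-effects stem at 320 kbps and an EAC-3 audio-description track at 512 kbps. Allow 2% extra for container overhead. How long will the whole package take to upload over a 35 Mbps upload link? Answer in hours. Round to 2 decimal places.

Audio total: 320 + 512 = 832 kbps = 0.832 Mbps.
dashcam clip: 18.232 Mbps × 1800 s × 1.02 = 33474.0 Mb
interview recording: 12.632 Mbps × 3180 s × 1.02 = 40973.2 Mb
podcast episode with video: 5.372 Mbps × 4440 s × 1.02 = 24328.7 Mb
gameplay capture: 25.322 Mbps × 4140 s × 1.02 = 106929.7 Mb
sports highlight package: 26.232 Mbps × 200 s × 1.02 = 5351.3 Mb
Total: 211056.9 Mb = 26382.1 MB.
At 35 Mbps: 211056.9 / 35 = 6030 s ≈ 1.68 hours.

1.68 hours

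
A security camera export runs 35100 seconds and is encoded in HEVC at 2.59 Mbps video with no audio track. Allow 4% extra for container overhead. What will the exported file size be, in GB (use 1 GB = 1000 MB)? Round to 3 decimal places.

11.818 GB

Total bitrate: 2.59 Mbps.
Stream data: 2.590 Mbps × 35100 s = 90909.0 Mb.
With 4% container overhead: ×1.04.
94,545 Mb ÷ 8 = 11,818 MB → 11.82 GB.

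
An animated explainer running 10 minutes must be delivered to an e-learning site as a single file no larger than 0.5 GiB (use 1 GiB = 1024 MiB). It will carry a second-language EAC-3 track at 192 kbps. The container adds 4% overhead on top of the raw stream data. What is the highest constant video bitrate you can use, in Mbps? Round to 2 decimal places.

Budget: 0.5 GiB = 4295.0 Mb.
Stream payload after overhead: 4295.0 / 1.04 = 4129.8 Mb.
10 min = 600 s
Total bitrate budget: 4129.8 Mb / 600 s = 6.883 Mbps.
Audio: 192 kbps = 0.192 Mbps.
Video: 6.883 − 0.192 = 6.691 Mbps.

6.69 Mbps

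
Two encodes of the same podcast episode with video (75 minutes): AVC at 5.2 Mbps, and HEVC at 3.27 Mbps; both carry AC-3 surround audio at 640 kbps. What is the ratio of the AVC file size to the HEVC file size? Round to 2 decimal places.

1.49

75 min = 4500 s
Audio: 640 kbps = 0.640 Mbps.
AVC: 5.840 Mbps × 4500 s = 26280.0 Mb = 3.059 GiB.
HEVC: 3.910 Mbps × 4500 s = 17595.0 Mb = 2.048 GiB.
Ratio: 3.059 / 2.048 = 1.494.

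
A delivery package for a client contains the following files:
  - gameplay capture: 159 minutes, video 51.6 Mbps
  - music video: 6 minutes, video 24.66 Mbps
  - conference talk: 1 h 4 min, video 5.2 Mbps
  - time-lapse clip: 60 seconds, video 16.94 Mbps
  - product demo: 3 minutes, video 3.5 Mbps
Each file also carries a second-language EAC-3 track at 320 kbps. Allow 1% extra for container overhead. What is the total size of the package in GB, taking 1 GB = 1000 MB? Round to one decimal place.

Audio: 320 kbps = 0.320 Mbps.
gameplay capture: 51.920 Mbps × 9540 s × 1.01 = 500270.0 Mb
music video: 24.980 Mbps × 360 s × 1.01 = 9082.7 Mb
conference talk: 5.520 Mbps × 3840 s × 1.01 = 21408.8 Mb
time-lapse clip: 17.260 Mbps × 60 s × 1.01 = 1046.0 Mb
product demo: 3.820 Mbps × 180 s × 1.01 = 694.5 Mb
Total: 532501.9 Mb = 66562.7 MB.
= 66.56 GB.

66.6 GB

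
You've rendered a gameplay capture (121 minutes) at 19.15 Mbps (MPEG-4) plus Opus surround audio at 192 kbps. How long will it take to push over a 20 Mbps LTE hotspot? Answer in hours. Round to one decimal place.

121 min = 7260 s
Audio: 192 kbps = 0.192 Mbps.
Total bitrate: 19.342 Mbps.
File: 19.342 Mbps × 7260 s = 140422.9 Mb.
At 20 Mbps: 140422.9 / 20 = 7021.1 s ≈ 1.95 hours.

2.0 hours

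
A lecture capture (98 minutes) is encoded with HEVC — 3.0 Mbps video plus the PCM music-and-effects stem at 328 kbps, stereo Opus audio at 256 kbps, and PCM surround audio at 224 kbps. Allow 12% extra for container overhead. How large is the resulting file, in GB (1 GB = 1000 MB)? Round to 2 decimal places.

3.13 GB

98 min = 5880 s
Audio total: 328 + 256 + 224 = 808 kbps = 0.808 Mbps.
Total bitrate: 3.0 + 0.808 = 3.808 Mbps.
Stream data: 3.808 Mbps × 5880 s = 22391.0 Mb.
With 12% container overhead: ×1.12.
25,078 Mb ÷ 8 = 3,135 MB → 3.135 GB.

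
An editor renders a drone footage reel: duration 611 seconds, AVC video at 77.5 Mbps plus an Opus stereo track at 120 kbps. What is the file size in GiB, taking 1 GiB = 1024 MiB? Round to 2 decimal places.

5.52 GiB

Audio: 120 kbps = 0.120 Mbps.
Total bitrate: 77.5 + 0.120 = 77.620 Mbps.
Stream data: 77.620 Mbps × 611 s = 47425.8 Mb.
47,426 Mb = 5,928,227,500 bytes ÷ 1,073,741,824 = 5.521 GiB.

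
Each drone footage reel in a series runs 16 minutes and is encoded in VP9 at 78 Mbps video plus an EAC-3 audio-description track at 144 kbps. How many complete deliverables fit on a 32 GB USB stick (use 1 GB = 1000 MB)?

16 min = 960 s
Audio: 144 kbps = 0.144 Mbps.
Total bitrate: 78.144 Mbps.
Per item: 78.144 Mbps × 960 s = 75,018 Mb = 9,377 MB.
Capacity: 32 GB = 256,000 Mb; 3.41 items → 3 complete.

3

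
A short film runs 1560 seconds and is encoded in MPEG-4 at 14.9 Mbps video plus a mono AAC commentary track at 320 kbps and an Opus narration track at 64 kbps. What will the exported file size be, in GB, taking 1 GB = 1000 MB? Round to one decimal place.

3.0 GB

Audio total: 320 + 64 = 384 kbps = 0.384 Mbps.
Total bitrate: 14.9 + 0.384 = 15.284 Mbps.
Stream data: 15.284 Mbps × 1560 s = 23843.0 Mb.
23,843 Mb ÷ 8 = 2,980 MB → 2.980 GB.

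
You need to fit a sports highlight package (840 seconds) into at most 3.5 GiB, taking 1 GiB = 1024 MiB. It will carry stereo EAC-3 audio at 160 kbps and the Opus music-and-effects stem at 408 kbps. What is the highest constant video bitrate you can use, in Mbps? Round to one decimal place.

35.2 Mbps

Budget: 3.5 GiB = 30064.8 Mb.
Total bitrate budget: 30064.8 Mb / 840 s = 35.791 Mbps.
Audio total: 160 + 408 = 568 kbps = 0.568 Mbps.
Video: 35.791 − 0.568 = 35.223 Mbps.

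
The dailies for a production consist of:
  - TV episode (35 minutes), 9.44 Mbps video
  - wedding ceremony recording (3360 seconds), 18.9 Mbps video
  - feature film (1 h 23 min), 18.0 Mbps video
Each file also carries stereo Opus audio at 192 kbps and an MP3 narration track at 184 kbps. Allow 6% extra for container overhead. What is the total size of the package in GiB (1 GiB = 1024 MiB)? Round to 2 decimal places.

21.83 GiB

Audio total: 192 + 184 = 376 kbps = 0.376 Mbps.
TV episode: 9.816 Mbps × 2100 s × 1.06 = 21850.4 Mb
wedding ceremony recording: 19.276 Mbps × 3360 s × 1.06 = 68653.4 Mb
feature film: 18.376 Mbps × 4980 s × 1.06 = 97003.2 Mb
Total: 187507.0 Mb = 23438.4 MB.
= 21.83 GiB.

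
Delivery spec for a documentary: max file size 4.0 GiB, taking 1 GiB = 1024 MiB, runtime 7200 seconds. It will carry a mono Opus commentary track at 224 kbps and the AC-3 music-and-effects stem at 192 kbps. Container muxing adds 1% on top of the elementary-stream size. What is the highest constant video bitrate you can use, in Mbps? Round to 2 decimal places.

Budget: 4.0 GiB = 34359.7 Mb.
Stream payload after overhead: 34359.7 / 1.01 = 34019.5 Mb.
Total bitrate budget: 34019.5 Mb / 7200 s = 4.725 Mbps.
Audio total: 224 + 192 = 416 kbps = 0.416 Mbps.
Video: 4.725 − 0.416 = 4.309 Mbps.

4.31 Mbps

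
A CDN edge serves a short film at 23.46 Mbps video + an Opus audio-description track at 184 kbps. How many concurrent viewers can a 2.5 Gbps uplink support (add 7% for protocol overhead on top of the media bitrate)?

98

Audio: 184 kbps = 0.184 Mbps.
Per-viewer media rate: 23.644 Mbps.
On the wire with 7% overhead: 25.299 Mbps.
2.5 Gbps = 2,500 Mbps; 2,500 / 25.299 = 98.82 → 98 viewers.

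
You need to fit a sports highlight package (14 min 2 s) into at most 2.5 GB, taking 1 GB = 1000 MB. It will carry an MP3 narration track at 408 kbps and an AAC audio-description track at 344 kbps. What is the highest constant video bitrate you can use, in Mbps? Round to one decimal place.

Budget: 2.5 GB = 20000.0 Mb.
14 min 2 s = 842 s
Total bitrate budget: 20000.0 Mb / 842 s = 23.753 Mbps.
Audio total: 408 + 344 = 752 kbps = 0.752 Mbps.
Video: 23.753 − 0.752 = 23.001 Mbps.

23.0 Mbps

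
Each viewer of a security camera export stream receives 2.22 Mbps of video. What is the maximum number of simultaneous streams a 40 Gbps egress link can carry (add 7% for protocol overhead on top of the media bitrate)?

On the wire with 7% overhead: 2.375 Mbps.
40 Gbps = 40,000 Mbps; 40,000 / 2.375 = 16839.27 → 16839 viewers.

16839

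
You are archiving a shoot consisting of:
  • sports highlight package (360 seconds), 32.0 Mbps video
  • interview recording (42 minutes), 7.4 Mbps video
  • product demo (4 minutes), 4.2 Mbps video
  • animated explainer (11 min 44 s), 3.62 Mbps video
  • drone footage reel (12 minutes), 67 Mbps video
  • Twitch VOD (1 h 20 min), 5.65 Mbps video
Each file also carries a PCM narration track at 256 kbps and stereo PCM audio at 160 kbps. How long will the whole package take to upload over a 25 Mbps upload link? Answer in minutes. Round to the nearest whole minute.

75 minutes

Audio total: 256 + 160 = 416 kbps = 0.416 Mbps.
sports highlight package: 32.416 Mbps × 360 s = 11669.8 Mb
interview recording: 7.816 Mbps × 2520 s = 19696.3 Mb
product demo: 4.616 Mbps × 240 s = 1107.8 Mb
animated explainer: 4.036 Mbps × 704 s = 2841.3 Mb
drone footage reel: 67.416 Mbps × 720 s = 48539.5 Mb
Twitch VOD: 6.066 Mbps × 4800 s = 29116.8 Mb
Total: 112971.6 Mb = 14121.4 MB.
At 25 Mbps: 112971.6 / 25 = 4519 s ≈ 75.3 minutes.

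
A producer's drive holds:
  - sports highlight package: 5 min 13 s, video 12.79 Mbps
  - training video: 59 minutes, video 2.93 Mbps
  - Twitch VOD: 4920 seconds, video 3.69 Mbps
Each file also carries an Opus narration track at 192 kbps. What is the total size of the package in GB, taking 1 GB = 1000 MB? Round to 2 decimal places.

Audio: 192 kbps = 0.192 Mbps.
sports highlight package: 12.982 Mbps × 313 s = 4063.4 Mb
training video: 3.122 Mbps × 3540 s = 11051.9 Mb
Twitch VOD: 3.882 Mbps × 4920 s = 19099.4 Mb
Total: 34214.7 Mb = 4276.8 MB.
= 4.277 GB.

4.28 GB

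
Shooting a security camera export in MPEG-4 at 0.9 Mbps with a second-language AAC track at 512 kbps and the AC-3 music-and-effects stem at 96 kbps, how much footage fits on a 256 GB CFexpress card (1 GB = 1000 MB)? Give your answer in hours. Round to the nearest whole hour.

377 hours

Audio total: 512 + 96 = 608 kbps = 0.608 Mbps.
Total bitrate: 0.9 + 0.608 = 1.508 Mbps.
Capacity: 256 GB = 2,048,000 Mb.
Recording time: 2,048,000 / 1.508 = 1,358,090 s ≈ 377 hours.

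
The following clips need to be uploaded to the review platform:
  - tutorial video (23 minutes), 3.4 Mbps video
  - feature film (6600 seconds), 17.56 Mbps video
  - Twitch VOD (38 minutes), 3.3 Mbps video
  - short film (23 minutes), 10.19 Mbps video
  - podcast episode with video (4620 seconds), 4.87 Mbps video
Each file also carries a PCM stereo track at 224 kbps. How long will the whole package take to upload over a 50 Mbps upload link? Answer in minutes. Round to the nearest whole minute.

Audio: 224 kbps = 0.224 Mbps.
tutorial video: 3.624 Mbps × 1380 s = 5001.1 Mb
feature film: 17.784 Mbps × 6600 s = 117374.4 Mb
Twitch VOD: 3.524 Mbps × 2280 s = 8034.7 Mb
short film: 10.414 Mbps × 1380 s = 14371.3 Mb
podcast episode with video: 5.094 Mbps × 4620 s = 23534.3 Mb
Total: 168315.8 Mb = 21039.5 MB.
At 50 Mbps: 168315.8 / 50 = 3366 s ≈ 56.1 minutes.

56 minutes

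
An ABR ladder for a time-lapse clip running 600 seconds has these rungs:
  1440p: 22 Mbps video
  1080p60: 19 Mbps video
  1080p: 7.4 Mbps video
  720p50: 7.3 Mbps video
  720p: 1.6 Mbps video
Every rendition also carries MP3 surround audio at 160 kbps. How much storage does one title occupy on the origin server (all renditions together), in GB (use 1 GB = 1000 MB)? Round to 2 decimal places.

4.36 GB

Audio: 160 kbps = 0.160 Mbps.
Sum of rendition bitrates: (22+0.160) + (19+0.160) + (7.4+0.160) + (7.3+0.160) + (1.6+0.160) = 58.100 Mbps.
× 600 s = 34,860 Mb = 4,358 MB = 4.357 GB.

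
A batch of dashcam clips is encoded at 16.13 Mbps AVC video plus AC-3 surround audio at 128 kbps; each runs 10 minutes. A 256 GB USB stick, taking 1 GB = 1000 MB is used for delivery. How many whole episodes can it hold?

10 min = 600 s
Audio: 128 kbps = 0.128 Mbps.
Total bitrate: 16.258 Mbps.
Per item: 16.258 Mbps × 600 s = 9,755 Mb = 1,219 MB.
Capacity: 256 GB = 2,048,000 Mb; 209.95 items → 209 complete.

209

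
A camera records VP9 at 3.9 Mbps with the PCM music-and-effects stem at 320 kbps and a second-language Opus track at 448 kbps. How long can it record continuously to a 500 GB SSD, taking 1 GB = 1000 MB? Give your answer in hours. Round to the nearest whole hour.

238 hours

Audio total: 320 + 448 = 768 kbps = 0.768 Mbps.
Total bitrate: 3.9 + 0.768 = 4.668 Mbps.
Capacity: 500 GB = 4,000,000 Mb.
Recording time: 4,000,000 / 4.668 = 856,898 s ≈ 238 hours.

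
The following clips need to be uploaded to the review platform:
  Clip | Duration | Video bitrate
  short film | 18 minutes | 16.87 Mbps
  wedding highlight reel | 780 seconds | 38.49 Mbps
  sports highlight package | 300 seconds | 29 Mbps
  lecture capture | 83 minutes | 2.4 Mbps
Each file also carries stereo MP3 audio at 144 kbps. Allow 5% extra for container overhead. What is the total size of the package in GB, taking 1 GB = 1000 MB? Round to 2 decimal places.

Audio: 144 kbps = 0.144 Mbps.
short film: 17.014 Mbps × 1080 s × 1.05 = 19293.9 Mb
wedding highlight reel: 38.634 Mbps × 780 s × 1.05 = 31641.2 Mb
sports highlight package: 29.144 Mbps × 300 s × 1.05 = 9180.4 Mb
lecture capture: 2.544 Mbps × 4980 s × 1.05 = 13302.6 Mb
Total: 73418.1 Mb = 9177.3 MB.
= 9.177 GB.

9.18 GB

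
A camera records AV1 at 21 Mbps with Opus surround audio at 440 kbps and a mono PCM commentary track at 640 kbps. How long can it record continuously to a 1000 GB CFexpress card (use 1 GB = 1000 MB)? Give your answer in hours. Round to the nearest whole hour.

101 hours

Audio total: 440 + 640 = 1080 kbps = 1.080 Mbps.
Total bitrate: 21 + 1.080 = 22.080 Mbps.
Capacity: 1000 GB = 8,000,000 Mb.
Recording time: 8,000,000 / 22.080 = 362,319 s ≈ 101 hours.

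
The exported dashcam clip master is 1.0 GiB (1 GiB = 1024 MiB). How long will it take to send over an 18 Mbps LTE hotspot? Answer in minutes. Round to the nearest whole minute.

File: 1.0 GiB = 8589.9 Mb.
At 18 Mbps: 8589.9 / 18 = 477.2 s ≈ 7.95 minutes.

8 minutes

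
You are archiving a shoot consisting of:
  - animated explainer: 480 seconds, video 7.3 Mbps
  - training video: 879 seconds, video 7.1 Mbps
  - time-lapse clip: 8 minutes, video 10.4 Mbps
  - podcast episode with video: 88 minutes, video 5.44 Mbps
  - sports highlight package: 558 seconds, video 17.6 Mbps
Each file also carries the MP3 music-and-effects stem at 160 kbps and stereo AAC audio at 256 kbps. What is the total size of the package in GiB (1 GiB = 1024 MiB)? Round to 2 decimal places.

Audio total: 160 + 256 = 416 kbps = 0.416 Mbps.
animated explainer: 7.716 Mbps × 480 s = 3703.7 Mb
training video: 7.516 Mbps × 879 s = 6606.6 Mb
time-lapse clip: 10.816 Mbps × 480 s = 5191.7 Mb
podcast episode with video: 5.856 Mbps × 5280 s = 30919.7 Mb
sports highlight package: 18.016 Mbps × 558 s = 10052.9 Mb
Total: 56474.5 Mb = 7059.3 MB.
= 6.575 GiB.

6.57 GiB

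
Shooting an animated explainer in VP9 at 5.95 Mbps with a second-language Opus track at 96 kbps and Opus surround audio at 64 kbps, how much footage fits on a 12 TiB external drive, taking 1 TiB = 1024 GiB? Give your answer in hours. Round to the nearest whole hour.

4799 hours

Audio total: 96 + 64 = 160 kbps = 0.160 Mbps.
Total bitrate: 5.95 + 0.160 = 6.110 Mbps.
Capacity: 12 TiB = 105,553,116 Mb.
Recording time: 105,553,116 / 6.110 = 17,275,469 s ≈ 4,799 hours.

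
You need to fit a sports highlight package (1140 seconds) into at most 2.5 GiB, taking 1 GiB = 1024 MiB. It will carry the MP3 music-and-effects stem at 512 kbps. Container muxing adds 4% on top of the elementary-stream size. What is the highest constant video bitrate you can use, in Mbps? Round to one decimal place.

Budget: 2.5 GiB = 21474.8 Mb.
Stream payload after overhead: 21474.8 / 1.04 = 20648.9 Mb.
Total bitrate budget: 20648.9 Mb / 1140 s = 18.113 Mbps.
Audio: 512 kbps = 0.512 Mbps.
Video: 18.113 − 0.512 = 17.601 Mbps.

17.6 Mbps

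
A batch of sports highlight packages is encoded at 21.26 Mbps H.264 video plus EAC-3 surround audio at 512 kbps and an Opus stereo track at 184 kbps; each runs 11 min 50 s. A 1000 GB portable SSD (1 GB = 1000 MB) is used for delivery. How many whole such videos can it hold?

513

11 min 50 s = 710 s
Audio total: 512 + 184 = 696 kbps = 0.696 Mbps.
Total bitrate: 21.956 Mbps.
Per item: 21.956 Mbps × 710 s = 15,589 Mb = 1,949 MB.
Capacity: 1000 GB = 8,000,000 Mb; 513.19 items → 513 complete.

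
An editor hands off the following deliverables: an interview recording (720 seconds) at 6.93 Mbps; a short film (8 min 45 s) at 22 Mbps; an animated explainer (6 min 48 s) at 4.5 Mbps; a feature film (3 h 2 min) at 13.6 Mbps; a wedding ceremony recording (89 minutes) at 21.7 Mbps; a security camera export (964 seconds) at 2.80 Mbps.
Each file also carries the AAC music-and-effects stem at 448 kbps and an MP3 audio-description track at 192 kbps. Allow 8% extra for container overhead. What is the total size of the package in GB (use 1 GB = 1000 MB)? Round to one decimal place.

Audio total: 448 + 192 = 640 kbps = 0.640 Mbps.
interview recording: 7.570 Mbps × 720 s × 1.08 = 5886.4 Mb
short film: 22.640 Mbps × 525 s × 1.08 = 12836.9 Mb
animated explainer: 5.140 Mbps × 408 s × 1.08 = 2264.9 Mb
feature film: 14.240 Mbps × 10920 s × 1.08 = 167940.9 Mb
wedding ceremony recording: 22.340 Mbps × 5340 s × 1.08 = 128839.2 Mb
security camera export: 3.440 Mbps × 964 s × 1.08 = 3581.5 Mb
Total: 321349.8 Mb = 40168.7 MB.
= 40.17 GB.

40.2 GB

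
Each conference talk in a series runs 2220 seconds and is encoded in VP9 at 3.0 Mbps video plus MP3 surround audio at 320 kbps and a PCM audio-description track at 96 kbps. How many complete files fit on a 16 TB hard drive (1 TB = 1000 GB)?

16878

Audio total: 320 + 96 = 416 kbps = 0.416 Mbps.
Total bitrate: 3.416 Mbps.
Per item: 3.416 Mbps × 2220 s = 7,584 Mb = 947.9 MB.
Capacity: 16 TB = 128,000,000 Mb; 16878.71 items → 16878 complete.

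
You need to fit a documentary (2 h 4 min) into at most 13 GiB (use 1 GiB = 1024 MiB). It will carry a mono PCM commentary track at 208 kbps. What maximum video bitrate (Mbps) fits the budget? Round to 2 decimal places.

14.80 Mbps

Budget: 13 GiB = 111669.1 Mb.
2 h 4 min = 124 min = 7440 s
Total bitrate budget: 111669.1 Mb / 7440 s = 15.009 Mbps.
Audio: 208 kbps = 0.208 Mbps.
Video: 15.009 − 0.208 = 14.801 Mbps.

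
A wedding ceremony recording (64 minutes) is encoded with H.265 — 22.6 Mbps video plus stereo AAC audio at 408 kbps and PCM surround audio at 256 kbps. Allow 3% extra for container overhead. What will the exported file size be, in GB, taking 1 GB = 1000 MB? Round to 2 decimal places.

11.50 GB

64 min = 3840 s
Audio total: 408 + 256 = 664 kbps = 0.664 Mbps.
Total bitrate: 22.6 + 0.664 = 23.264 Mbps.
Stream data: 23.264 Mbps × 3840 s = 89333.8 Mb.
With 3% container overhead: ×1.03.
92,014 Mb ÷ 8 = 11,502 MB → 11.50 GB.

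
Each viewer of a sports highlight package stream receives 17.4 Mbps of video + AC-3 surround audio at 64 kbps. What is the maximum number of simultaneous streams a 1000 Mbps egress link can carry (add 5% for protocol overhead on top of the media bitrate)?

Audio: 64 kbps = 0.064 Mbps.
Per-viewer media rate: 17.464 Mbps.
On the wire with 5% overhead: 18.337 Mbps.
1000 Mbps = 1,000 Mbps; 1,000 / 18.337 = 54.53 → 54 viewers.

54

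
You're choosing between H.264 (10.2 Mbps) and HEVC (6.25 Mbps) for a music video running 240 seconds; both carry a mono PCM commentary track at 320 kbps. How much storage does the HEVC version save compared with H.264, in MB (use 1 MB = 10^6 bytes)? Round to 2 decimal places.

Audio: 320 kbps = 0.320 Mbps.
H.264: 10.520 Mbps × 240 s = 2524.8 Mb = 315.600 MB.
HEVC: 6.570 Mbps × 240 s = 1576.8 Mb = 197.100 MB.
Saving: 315.600 − 197.100 = 118.500 MB.

118.50 MB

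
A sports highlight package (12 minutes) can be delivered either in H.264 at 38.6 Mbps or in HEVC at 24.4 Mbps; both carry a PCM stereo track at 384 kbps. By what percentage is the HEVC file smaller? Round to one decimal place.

36.4%

12 min = 720 s
Audio: 384 kbps = 0.384 Mbps.
H.264: 38.984 Mbps × 720 s = 28068.5 Mb = 3.268 GiB.
HEVC: 24.784 Mbps × 720 s = 17844.5 Mb = 2.077 GiB.
Reduction: (1 − 2.077/3.268) × 100 = 36.43%.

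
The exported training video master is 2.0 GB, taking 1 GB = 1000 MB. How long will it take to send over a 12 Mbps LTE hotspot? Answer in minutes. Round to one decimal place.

File: 2.0 GB = 16000.0 Mb.
At 12 Mbps: 16000.0 / 12 = 1333.3 s ≈ 22.2 minutes.

22.2 minutes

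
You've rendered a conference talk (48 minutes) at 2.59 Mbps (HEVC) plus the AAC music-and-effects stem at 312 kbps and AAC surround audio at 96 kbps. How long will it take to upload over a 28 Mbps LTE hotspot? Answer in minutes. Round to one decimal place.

5.1 minutes

48 min = 2880 s
Audio total: 312 + 96 = 408 kbps = 0.408 Mbps.
Total bitrate: 2.998 Mbps.
File: 2.998 Mbps × 2880 s = 8634.2 Mb.
At 28 Mbps: 8634.2 / 28 = 308.4 s ≈ 5.14 minutes.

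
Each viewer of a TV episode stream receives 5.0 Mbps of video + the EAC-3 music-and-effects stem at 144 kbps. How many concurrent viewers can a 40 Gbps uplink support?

Audio: 144 kbps = 0.144 Mbps.
Per-viewer media rate: 5.144 Mbps.
40 Gbps = 40,000 Mbps; 40,000 / 5.144 = 7776.05 → 7776 viewers.

7776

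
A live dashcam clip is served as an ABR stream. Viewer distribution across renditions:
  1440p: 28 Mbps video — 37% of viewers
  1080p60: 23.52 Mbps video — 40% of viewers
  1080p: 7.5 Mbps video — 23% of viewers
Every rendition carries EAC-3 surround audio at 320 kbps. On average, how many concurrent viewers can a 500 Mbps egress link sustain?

Audio: 320 kbps = 0.320 Mbps.
Average per-viewer bitrate: 0.37×28.320 + 0.40×23.840 + 0.23×7.820 = 21.813 Mbps.
500 Mbps = 500.0 Mbps; 500.0 / 21.813 = 22.92 → 22.

22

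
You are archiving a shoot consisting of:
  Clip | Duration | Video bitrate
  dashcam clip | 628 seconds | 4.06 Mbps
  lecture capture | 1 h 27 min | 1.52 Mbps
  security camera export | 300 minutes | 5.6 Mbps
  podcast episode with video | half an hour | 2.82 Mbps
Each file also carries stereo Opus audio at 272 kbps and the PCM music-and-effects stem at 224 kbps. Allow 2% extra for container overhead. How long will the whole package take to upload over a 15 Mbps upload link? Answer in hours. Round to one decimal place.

Audio total: 272 + 224 = 496 kbps = 0.496 Mbps.
dashcam clip: 4.556 Mbps × 628 s × 1.02 = 2918.4 Mb
lecture capture: 2.016 Mbps × 5220 s × 1.02 = 10734.0 Mb
security camera export: 6.096 Mbps × 18000 s × 1.02 = 111922.6 Mb
podcast episode with video: 3.316 Mbps × 1800 s × 1.02 = 6088.2 Mb
Total: 131663.1 Mb = 16457.9 MB.
At 15 Mbps: 131663.1 / 15 = 8778 s ≈ 2.44 hours.

2.4 hours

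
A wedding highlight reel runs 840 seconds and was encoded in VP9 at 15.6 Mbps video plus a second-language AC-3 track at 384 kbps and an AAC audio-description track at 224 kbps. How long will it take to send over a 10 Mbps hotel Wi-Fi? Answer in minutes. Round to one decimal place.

Audio total: 384 + 224 = 608 kbps = 0.608 Mbps.
Total bitrate: 16.208 Mbps.
File: 16.208 Mbps × 840 s = 13614.7 Mb.
At 10 Mbps: 13614.7 / 10 = 1361.5 s ≈ 22.7 minutes.

22.7 minutes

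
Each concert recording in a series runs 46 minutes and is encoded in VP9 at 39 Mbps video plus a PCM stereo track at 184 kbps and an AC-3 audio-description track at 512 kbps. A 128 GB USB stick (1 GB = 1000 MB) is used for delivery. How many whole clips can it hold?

46 min = 2760 s
Audio total: 184 + 512 = 696 kbps = 0.696 Mbps.
Total bitrate: 39.696 Mbps.
Per item: 39.696 Mbps × 2760 s = 109,561 Mb = 13,695 MB.
Capacity: 128 GB = 1,024,000 Mb; 9.35 items → 9 complete.

9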